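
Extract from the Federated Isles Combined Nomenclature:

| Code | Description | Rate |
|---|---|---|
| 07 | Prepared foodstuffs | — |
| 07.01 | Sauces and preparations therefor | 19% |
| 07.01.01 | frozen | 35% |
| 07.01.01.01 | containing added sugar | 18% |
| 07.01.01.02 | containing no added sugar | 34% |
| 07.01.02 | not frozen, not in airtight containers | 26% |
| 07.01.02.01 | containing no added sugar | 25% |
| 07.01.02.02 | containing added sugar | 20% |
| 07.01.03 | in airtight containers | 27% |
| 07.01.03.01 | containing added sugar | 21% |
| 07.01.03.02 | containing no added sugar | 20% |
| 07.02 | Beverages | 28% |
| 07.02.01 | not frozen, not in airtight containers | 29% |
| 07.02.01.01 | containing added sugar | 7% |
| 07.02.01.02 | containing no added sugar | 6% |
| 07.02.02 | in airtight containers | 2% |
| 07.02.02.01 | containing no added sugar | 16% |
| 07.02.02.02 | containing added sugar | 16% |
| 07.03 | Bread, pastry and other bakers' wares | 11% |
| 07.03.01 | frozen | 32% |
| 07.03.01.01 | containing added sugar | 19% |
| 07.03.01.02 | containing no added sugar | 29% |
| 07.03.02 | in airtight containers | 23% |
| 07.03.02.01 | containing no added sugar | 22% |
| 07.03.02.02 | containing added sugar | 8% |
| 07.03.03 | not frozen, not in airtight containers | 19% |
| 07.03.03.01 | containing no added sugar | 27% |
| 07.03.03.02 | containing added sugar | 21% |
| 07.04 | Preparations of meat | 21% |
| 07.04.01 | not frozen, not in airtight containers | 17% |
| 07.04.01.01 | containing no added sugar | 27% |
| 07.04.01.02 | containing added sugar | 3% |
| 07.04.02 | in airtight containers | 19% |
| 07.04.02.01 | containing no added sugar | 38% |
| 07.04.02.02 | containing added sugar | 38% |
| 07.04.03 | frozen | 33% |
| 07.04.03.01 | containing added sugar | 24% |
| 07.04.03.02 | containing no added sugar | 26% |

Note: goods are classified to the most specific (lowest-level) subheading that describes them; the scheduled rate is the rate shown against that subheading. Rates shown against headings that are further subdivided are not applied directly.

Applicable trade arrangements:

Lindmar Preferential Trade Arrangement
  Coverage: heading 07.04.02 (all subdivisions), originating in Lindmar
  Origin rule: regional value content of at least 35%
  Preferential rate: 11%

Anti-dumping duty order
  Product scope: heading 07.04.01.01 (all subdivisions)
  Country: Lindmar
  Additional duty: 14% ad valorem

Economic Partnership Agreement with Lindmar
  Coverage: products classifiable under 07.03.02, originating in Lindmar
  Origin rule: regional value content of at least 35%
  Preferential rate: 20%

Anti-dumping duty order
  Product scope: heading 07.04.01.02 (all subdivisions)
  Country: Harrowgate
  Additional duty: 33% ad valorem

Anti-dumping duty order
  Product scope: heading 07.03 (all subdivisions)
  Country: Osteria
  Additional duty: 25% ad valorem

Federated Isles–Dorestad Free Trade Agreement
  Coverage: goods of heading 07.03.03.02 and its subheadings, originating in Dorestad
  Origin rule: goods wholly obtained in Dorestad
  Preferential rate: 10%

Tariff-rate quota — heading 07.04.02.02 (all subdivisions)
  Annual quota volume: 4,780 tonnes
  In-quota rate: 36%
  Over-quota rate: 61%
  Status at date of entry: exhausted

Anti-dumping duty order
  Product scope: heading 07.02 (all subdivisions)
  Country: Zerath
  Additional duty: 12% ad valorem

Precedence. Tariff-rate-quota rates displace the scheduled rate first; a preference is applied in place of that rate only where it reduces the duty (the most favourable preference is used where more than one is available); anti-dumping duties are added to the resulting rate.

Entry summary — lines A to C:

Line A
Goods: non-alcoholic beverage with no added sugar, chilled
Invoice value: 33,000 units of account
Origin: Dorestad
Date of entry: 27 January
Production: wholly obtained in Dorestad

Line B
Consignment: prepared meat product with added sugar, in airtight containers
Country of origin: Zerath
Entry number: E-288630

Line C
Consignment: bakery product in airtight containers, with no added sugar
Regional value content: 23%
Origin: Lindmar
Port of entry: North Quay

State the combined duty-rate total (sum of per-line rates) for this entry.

Line A: non-alcoholic beverage → 07.02; chilled → 07.02.01; with no added sugar → 07.02.01.02. Scheduled 6%. Dorestad agreement on 07.03.03.02: 07.02.01.02 not covered. → 6%.
Line B: prepared meat product → 07.04; in airtight containers → 07.04.02; with added sugar → 07.04.02.02. Scheduled 38%. quota on 07.04.02.02 exhausted → over-quota 61%. → 61%.
Line C: bakery product → 07.03; in airtight containers → 07.03.02; with no added sugar → 07.03.02.01. Scheduled 22%. Lindmar agreement on 07.04.02: 07.03.02.01 not covered; Lindmar agreement on 07.03.02: RVC < 35%. → 22%.
Sum: 6% + 61% + 22% = 89%.

89%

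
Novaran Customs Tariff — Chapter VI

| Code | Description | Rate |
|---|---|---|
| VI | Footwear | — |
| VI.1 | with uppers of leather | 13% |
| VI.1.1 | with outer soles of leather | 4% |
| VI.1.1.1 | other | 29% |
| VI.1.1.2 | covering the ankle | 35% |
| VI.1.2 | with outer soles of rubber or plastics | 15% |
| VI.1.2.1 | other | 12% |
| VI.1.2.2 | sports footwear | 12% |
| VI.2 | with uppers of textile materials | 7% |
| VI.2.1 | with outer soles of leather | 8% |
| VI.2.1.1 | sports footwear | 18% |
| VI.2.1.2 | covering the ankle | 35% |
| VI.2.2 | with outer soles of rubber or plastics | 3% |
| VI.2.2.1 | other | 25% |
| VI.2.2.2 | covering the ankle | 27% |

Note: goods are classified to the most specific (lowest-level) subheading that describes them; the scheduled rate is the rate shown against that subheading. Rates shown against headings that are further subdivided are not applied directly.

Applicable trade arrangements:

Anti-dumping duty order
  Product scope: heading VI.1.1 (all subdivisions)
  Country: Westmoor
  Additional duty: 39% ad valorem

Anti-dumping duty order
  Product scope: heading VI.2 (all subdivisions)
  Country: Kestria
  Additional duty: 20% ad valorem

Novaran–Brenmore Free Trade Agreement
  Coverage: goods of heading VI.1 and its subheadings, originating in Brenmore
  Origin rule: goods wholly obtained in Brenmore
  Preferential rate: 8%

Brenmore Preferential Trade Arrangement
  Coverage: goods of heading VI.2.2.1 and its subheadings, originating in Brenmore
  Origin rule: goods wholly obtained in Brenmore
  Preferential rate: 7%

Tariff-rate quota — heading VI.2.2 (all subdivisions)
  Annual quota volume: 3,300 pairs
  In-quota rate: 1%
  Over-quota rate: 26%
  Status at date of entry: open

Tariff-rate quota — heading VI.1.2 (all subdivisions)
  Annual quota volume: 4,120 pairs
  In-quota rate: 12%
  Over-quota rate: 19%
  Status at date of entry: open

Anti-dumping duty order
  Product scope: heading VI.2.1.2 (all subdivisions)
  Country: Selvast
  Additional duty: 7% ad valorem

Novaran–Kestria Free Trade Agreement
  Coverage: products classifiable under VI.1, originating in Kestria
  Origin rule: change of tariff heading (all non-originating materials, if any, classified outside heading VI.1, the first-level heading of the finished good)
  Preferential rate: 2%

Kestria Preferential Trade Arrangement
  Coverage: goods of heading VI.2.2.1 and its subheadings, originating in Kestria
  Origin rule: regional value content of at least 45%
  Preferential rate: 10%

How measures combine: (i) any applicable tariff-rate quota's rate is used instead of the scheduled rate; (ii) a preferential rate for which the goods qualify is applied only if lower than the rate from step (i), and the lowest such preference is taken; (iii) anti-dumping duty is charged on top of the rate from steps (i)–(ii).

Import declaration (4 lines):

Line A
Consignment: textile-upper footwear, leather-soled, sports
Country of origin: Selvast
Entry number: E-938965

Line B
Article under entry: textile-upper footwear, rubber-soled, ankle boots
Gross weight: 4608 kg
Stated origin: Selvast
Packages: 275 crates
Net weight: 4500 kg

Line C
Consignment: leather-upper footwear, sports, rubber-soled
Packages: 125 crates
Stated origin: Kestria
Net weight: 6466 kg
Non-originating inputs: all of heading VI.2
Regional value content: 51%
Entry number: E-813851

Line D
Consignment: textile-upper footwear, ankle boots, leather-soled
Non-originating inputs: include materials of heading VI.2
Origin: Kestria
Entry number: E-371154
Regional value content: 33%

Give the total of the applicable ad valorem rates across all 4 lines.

76%

Line A: textile-upper → VI.2; leather-soled → VI.2.1; sports → VI.2.1.1. Scheduled 18%. No special measure applies. → 18%.
Line B: textile-upper → VI.2; rubber-soled → VI.2.2; ankle boots → VI.2.2.2. Scheduled 27%. quota on VI.2.2 open → in-quota 1%. → 1%.
Line C: leather-upper → VI.1; rubber-soled → VI.1.2; sports → VI.1.2.2. Scheduled 12%. quota on VI.1.2 open → in-quota 12%; Kestria agreement on VI.1: CTH met → 2% available; Kestria agreement on VI.2.2.1: VI.1.2.2 not covered; preferential 2%. → 2%.
Line D: textile-upper → VI.2; leather-soled → VI.2.1; ankle boots → VI.2.1.2. Scheduled 35%. Kestria agreement on VI.1: VI.2.1.2 not covered; Kestria agreement on VI.2.2.1: VI.2.1.2 not covered; anti-dumping (Kestria, VI.2): +20%; total 35% + 20% = 55%. → 55%.
Sum: 18% + 1% + 2% + 55% = 76%.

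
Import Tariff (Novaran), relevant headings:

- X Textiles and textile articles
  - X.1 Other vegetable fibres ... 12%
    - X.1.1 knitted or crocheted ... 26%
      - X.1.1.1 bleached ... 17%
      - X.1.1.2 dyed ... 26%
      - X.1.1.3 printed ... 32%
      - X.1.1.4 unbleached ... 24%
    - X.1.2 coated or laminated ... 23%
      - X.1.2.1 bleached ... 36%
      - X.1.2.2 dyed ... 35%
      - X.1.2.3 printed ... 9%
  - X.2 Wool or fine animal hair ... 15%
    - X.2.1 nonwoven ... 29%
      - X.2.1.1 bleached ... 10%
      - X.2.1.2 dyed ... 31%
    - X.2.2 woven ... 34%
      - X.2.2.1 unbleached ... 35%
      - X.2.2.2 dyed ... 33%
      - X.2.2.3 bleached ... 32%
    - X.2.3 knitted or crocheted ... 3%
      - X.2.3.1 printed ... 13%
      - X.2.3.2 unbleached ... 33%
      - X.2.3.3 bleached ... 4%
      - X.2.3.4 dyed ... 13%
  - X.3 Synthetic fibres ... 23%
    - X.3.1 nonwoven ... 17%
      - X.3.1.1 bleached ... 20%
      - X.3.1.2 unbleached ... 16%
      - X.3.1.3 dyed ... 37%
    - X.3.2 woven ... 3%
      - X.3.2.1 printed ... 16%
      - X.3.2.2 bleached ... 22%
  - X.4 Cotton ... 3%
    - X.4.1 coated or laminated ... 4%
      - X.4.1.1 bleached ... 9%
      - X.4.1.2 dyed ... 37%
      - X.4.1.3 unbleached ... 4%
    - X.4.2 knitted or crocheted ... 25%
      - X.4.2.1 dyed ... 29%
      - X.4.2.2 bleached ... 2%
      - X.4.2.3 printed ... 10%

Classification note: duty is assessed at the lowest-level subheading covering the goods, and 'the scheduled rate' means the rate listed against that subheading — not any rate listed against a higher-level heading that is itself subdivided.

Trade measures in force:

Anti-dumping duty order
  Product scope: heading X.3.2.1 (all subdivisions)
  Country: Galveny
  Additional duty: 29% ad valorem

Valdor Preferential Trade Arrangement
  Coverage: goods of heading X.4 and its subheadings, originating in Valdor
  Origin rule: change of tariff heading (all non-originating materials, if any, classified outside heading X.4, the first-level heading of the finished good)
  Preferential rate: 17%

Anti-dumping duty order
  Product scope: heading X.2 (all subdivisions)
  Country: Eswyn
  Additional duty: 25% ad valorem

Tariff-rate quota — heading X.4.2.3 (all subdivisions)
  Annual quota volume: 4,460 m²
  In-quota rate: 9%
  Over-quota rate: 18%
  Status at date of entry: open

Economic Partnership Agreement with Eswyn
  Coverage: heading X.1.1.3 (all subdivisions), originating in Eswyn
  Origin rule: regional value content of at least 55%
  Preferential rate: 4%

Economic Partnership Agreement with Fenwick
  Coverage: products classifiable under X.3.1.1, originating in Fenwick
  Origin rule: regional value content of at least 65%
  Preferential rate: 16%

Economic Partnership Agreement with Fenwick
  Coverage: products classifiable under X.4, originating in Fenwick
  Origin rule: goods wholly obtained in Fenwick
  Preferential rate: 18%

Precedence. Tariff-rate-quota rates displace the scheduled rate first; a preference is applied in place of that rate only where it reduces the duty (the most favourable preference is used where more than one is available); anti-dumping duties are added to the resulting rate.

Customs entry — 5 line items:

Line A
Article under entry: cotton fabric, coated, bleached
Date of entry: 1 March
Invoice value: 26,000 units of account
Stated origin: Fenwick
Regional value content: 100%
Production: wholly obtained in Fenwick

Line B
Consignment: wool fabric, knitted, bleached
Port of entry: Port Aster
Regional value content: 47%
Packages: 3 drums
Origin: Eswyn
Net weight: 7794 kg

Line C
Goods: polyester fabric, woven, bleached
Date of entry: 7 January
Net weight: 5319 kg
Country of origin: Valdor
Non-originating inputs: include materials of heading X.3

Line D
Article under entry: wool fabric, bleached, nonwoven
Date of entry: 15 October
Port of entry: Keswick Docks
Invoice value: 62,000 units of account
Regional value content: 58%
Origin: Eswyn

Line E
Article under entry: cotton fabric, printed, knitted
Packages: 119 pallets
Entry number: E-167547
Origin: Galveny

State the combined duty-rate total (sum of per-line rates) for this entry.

104%

Line A: cotton → X.4; coated → X.4.1; bleached → X.4.1.1. Scheduled 9%. Fenwick agreement on X.3.1.1: X.4.1.1 not covered; Fenwick agreement on X.4: wholly obtained → 18% available; preference 18% not lower than 9% → no reduction. → 9%.
Line B: wool → X.2; knitted → X.2.3; bleached → X.2.3.3. Scheduled 4%. Eswyn agreement on X.1.1.3: X.2.3.3 not covered; anti-dumping (Eswyn, X.2): +25%; total 4% + 25% = 29%. → 29%.
Line C: polyester → X.3; woven → X.3.2; bleached → X.3.2.2. Scheduled 22%. Valdor agreement on X.4: X.3.2.2 not covered. → 22%.
Line D: wool → X.2; nonwoven → X.2.1; bleached → X.2.1.1. Scheduled 10%. Eswyn agreement on X.1.1.3: X.2.1.1 not covered; anti-dumping (Eswyn, X.2): +25%; total 10% + 25% = 35%. → 35%.
Line E: cotton → X.4; knitted → X.4.2; printed → X.4.2.3. Scheduled 10%. quota on X.4.2.3 open → in-quota 9%. → 9%.
Sum: 9% + 29% + 22% + 35% + 9% = 104%.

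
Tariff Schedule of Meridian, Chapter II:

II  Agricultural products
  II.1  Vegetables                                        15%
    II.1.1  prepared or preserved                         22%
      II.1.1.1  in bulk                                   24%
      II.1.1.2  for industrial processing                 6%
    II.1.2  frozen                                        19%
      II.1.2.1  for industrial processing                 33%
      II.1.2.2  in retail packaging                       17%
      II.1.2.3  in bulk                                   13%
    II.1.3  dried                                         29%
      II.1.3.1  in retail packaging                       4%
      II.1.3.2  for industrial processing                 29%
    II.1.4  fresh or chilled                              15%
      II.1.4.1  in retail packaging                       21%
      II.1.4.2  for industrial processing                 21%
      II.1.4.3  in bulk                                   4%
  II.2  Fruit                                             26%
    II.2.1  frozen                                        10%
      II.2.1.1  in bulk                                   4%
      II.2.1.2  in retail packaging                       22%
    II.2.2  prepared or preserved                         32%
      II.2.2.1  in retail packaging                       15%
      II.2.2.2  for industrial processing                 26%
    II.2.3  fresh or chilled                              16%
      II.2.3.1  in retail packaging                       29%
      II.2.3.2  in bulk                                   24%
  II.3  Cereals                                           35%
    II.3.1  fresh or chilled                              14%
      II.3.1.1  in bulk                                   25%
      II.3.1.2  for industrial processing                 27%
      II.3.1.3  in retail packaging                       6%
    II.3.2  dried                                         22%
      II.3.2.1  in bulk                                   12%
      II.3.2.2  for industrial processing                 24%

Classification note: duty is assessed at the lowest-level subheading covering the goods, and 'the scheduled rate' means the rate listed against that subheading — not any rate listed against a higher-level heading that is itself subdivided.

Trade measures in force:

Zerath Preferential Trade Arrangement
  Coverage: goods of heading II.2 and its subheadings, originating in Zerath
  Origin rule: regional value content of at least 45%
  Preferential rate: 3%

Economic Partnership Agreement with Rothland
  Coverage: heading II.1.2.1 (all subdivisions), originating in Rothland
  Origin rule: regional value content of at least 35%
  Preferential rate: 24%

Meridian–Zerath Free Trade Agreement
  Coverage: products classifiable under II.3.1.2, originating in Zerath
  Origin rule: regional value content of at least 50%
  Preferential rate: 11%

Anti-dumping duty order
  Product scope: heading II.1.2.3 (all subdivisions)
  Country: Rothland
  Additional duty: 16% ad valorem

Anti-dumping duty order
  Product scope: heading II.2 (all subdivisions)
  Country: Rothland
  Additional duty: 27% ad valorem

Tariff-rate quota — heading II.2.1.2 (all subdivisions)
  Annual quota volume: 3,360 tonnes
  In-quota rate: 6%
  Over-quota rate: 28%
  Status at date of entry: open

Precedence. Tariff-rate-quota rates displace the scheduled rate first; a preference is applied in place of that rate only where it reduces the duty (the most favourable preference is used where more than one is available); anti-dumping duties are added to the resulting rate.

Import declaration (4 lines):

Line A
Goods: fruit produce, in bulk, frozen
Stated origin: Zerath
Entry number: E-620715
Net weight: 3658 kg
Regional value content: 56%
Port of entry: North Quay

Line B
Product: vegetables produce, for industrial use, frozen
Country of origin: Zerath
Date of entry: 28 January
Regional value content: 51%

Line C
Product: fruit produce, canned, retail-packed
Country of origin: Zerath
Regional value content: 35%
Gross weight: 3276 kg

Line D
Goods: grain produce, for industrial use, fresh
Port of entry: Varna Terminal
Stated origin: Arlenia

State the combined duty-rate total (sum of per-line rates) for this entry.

Line A: fruit → II.2; frozen → II.2.1; in bulk → II.2.1.1. Scheduled 4%. Zerath agreement on II.2: RVC ≥ 45% → 3% available; Zerath agreement on II.3.1.2: II.2.1.1 not covered; preferential 3%. → 3%.
Line B: vegetables → II.1; frozen → II.1.2; for industrial use → II.1.2.1. Scheduled 33%. Zerath agreement on II.2: II.1.2.1 not covered; Zerath agreement on II.3.1.2: II.1.2.1 not covered. → 33%.
Line C: fruit → II.2; canned → II.2.2; retail-packed → II.2.2.1. Scheduled 15%. Zerath agreement on II.2: RVC < 45%; Zerath agreement on II.3.1.2: II.2.2.1 not covered. → 15%.
Line D: grain → II.3; fresh → II.3.1; for industrial use → II.3.1.2. Scheduled 27%. No special measure applies. → 27%.
Sum: 3% + 33% + 15% + 27% = 78%.

78%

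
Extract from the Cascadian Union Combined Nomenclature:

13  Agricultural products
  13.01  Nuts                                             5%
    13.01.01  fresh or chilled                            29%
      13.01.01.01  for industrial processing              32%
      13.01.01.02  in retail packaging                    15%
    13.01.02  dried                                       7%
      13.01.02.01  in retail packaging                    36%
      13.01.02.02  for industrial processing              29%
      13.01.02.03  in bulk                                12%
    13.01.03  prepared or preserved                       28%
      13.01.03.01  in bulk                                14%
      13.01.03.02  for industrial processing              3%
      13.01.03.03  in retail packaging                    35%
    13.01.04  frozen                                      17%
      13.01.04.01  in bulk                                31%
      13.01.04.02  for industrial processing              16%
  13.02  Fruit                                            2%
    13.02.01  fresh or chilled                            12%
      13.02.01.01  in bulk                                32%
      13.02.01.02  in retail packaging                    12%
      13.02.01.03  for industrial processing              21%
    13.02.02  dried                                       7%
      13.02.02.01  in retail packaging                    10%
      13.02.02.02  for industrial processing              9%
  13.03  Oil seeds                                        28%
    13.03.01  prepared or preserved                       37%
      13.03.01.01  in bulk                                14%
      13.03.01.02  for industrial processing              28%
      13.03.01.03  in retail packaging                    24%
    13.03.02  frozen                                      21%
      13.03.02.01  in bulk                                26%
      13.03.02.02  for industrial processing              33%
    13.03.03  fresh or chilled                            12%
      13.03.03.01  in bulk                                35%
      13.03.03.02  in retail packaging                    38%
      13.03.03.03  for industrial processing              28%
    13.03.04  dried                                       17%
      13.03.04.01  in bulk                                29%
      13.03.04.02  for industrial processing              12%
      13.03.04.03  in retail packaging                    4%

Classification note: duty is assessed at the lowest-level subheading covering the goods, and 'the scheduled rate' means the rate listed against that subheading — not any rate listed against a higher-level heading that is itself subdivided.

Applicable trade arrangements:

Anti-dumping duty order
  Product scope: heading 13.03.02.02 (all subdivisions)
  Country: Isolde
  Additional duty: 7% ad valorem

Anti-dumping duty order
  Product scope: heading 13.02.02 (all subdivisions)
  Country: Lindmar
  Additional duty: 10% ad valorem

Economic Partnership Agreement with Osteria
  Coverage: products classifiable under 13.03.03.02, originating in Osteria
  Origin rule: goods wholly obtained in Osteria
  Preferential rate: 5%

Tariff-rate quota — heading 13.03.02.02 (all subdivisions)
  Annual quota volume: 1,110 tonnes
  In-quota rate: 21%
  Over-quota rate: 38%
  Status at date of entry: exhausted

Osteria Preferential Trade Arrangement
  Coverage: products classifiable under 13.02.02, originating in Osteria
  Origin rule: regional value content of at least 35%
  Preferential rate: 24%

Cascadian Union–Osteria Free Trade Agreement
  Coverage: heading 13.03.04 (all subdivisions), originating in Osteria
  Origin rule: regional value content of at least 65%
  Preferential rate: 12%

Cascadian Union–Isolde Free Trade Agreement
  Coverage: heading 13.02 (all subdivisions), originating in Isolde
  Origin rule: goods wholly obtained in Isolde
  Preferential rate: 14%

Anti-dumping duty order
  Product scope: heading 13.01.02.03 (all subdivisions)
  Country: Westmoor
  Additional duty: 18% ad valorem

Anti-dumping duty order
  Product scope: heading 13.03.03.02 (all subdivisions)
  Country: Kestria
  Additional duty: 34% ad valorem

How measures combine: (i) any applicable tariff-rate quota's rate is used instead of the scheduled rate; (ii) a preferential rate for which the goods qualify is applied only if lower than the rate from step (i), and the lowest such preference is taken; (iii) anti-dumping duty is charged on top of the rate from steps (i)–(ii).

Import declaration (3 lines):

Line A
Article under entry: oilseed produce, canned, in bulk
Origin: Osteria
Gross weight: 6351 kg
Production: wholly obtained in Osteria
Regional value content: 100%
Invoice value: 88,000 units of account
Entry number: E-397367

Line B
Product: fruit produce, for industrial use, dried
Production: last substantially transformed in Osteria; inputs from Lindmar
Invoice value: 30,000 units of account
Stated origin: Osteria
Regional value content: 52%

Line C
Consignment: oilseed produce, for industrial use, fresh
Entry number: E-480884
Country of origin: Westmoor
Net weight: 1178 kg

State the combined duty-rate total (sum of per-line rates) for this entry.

Line A: oilseed → 13.03; canned → 13.03.01; in bulk → 13.03.01.01. Scheduled 14%. Osteria agreement on 13.03.03.02: 13.03.01.01 not covered; Osteria agreement on 13.02.02: 13.03.01.01 not covered; Osteria agreement on 13.03.04: 13.03.01.01 not covered. → 14%.
Line B: fruit → 13.02; dried → 13.02.02; for industrial use → 13.02.02.02. Scheduled 9%. Osteria agreement on 13.03.03.02: 13.02.02.02 not covered; Osteria agreement on 13.02.02: RVC ≥ 35% → 24% available; Osteria agreement on 13.03.04: 13.02.02.02 not covered; preference 24% not lower than 9% → no reduction. → 9%.
Line C: oilseed → 13.03; fresh → 13.03.03; for industrial use → 13.03.03.03. Scheduled 28%. No special measure applies. → 28%.
Sum: 14% + 9% + 28% = 51%.

51%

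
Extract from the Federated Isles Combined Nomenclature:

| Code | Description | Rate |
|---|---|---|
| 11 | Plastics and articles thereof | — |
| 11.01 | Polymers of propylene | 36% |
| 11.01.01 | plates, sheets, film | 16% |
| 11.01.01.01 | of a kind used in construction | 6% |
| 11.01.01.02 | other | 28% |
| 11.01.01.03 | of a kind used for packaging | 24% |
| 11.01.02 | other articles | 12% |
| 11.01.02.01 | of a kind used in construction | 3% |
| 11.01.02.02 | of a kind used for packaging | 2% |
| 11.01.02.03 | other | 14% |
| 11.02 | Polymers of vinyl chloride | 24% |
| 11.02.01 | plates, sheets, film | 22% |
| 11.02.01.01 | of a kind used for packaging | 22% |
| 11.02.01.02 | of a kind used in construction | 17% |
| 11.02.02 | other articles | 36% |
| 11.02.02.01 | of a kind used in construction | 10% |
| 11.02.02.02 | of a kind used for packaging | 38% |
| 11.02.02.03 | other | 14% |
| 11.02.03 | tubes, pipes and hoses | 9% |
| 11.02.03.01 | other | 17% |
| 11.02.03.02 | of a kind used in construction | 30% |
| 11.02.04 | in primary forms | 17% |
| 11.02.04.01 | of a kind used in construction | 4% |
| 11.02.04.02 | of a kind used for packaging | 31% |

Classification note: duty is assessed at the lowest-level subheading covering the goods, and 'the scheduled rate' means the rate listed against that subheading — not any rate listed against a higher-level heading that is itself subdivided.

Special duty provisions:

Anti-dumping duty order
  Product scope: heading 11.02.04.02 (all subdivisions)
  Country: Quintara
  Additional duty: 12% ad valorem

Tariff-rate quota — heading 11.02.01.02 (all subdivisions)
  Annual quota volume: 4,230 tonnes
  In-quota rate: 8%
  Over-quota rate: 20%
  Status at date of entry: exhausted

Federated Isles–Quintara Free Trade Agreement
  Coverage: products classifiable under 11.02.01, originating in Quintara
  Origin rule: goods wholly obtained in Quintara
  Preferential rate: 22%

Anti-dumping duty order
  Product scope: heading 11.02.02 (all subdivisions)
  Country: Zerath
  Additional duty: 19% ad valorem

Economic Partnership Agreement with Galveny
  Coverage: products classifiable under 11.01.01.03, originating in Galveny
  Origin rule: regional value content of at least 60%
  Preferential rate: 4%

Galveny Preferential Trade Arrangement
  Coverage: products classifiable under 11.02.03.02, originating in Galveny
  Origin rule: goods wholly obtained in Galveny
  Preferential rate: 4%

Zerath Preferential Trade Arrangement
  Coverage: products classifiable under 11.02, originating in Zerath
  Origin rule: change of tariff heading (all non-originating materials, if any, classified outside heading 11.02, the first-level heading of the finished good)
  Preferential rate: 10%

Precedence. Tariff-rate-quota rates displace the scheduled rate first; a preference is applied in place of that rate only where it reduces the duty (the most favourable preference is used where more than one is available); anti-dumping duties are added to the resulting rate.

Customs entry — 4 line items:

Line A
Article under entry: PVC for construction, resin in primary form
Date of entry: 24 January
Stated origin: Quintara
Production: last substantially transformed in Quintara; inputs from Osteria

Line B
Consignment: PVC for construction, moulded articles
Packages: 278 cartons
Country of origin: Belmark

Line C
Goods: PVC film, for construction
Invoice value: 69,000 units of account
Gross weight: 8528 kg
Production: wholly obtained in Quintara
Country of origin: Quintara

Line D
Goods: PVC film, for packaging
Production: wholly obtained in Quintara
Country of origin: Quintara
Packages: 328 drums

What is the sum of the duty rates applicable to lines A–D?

56%

Line A: PVC → 11.02; resin in primary form → 11.02.04; for construction → 11.02.04.01. Scheduled 4%. Quintara agreement on 11.02.01: 11.02.04.01 not covered. → 4%.
Line B: PVC → 11.02; moulded articles → 11.02.02; for construction → 11.02.02.01. Scheduled 10%. No special measure applies. → 10%.
Line C: PVC → 11.02; film → 11.02.01; for construction → 11.02.01.02. Scheduled 17%. quota on 11.02.01.02 exhausted → over-quota 20%; Quintara agreement on 11.02.01: wholly obtained → 22% available; preference 22% not lower than 20% → no reduction. → 20%.
Line D: PVC → 11.02; film → 11.02.01; for packaging → 11.02.01.01. Scheduled 22%. Quintara agreement on 11.02.01: wholly obtained → 22% available; preference 22% not lower than 22% → no reduction. → 22%.
Sum: 4% + 10% + 20% + 22% = 56%.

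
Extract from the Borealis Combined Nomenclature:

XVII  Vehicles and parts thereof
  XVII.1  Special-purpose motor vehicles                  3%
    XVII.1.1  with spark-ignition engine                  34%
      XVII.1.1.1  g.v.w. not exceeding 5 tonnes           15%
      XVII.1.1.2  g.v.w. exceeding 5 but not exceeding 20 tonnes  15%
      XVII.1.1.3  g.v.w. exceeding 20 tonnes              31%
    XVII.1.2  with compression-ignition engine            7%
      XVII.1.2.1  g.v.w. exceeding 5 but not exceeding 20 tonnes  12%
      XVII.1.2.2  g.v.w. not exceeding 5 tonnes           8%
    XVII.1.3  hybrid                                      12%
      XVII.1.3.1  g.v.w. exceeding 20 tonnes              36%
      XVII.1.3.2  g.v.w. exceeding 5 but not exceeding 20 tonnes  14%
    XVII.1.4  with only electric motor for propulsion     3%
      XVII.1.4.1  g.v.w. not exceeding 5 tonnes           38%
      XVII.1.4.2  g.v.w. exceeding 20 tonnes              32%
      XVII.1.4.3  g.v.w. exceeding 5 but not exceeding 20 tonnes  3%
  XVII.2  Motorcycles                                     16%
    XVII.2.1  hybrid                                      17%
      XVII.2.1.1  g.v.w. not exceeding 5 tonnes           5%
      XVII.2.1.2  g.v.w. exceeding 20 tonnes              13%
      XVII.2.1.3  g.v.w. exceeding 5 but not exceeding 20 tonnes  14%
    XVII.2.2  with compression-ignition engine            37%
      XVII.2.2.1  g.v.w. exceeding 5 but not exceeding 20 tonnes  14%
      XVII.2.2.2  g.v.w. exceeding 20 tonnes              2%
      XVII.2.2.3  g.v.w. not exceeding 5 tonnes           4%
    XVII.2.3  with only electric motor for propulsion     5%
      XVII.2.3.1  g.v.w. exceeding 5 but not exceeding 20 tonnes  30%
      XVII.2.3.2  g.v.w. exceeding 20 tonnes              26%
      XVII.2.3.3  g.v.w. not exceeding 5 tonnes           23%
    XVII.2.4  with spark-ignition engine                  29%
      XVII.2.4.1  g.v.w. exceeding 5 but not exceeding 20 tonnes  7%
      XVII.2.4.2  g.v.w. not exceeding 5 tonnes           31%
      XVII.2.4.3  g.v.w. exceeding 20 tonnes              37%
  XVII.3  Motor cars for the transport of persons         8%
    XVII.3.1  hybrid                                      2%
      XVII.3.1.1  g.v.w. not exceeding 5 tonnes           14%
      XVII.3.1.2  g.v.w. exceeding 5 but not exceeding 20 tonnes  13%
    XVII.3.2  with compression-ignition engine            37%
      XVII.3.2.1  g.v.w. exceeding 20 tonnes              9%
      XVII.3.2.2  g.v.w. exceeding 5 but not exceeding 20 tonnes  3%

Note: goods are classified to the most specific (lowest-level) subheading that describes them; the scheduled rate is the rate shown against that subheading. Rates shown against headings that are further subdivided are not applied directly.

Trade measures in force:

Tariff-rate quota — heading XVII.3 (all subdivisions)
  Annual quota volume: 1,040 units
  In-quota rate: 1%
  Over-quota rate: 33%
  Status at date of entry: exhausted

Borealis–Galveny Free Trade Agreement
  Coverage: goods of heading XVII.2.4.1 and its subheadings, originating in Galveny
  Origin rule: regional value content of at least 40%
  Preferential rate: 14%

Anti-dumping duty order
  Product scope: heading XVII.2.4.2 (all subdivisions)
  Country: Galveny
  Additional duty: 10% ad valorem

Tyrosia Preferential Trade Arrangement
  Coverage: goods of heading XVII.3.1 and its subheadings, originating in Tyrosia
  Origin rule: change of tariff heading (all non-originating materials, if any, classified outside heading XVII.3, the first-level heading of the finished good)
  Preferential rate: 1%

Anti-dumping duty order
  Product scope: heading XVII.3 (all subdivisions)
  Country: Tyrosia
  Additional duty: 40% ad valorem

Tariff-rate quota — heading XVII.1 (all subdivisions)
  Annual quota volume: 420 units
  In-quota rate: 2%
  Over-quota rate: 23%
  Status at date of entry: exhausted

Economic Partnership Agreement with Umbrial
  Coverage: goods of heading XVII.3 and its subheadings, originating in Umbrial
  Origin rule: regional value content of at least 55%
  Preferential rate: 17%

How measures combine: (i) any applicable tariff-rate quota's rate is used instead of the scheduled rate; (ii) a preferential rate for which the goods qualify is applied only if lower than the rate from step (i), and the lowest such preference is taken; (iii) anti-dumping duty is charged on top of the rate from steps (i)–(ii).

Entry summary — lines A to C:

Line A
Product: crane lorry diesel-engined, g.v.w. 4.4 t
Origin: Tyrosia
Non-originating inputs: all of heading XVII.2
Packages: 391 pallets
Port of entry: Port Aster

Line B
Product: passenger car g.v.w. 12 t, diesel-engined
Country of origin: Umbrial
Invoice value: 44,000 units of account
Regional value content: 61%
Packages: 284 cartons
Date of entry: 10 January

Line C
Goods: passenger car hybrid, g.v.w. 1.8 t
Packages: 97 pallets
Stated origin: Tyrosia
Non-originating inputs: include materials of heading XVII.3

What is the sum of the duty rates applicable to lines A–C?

Line A: crane lorry → XVII.1; diesel-engined → XVII.1.2; g.v.w. 4.4 t → XVII.1.2.2. Scheduled 8%. quota on XVII.1 exhausted → over-quota 23%; Tyrosia agreement on XVII.3.1: XVII.1.2.2 not covered. → 23%.
Line B: passenger car → XVII.3; diesel-engined → XVII.3.2; g.v.w. 12 t → XVII.3.2.2. Scheduled 3%. quota on XVII.3 exhausted → over-quota 33%; Umbrial agreement on XVII.3: RVC ≥ 55% → 17% available; preferential 17%. → 17%.
Line C: passenger car → XVII.3; hybrid → XVII.3.1; g.v.w. 1.8 t → XVII.3.1.1. Scheduled 14%. quota on XVII.3 exhausted → over-quota 33%; Tyrosia agreement on XVII.3.1: CTH not met; anti-dumping (Tyrosia, XVII.3): +40%; total 33% + 40% = 73%. → 73%.
Sum: 23% + 17% + 73% = 113%.

113%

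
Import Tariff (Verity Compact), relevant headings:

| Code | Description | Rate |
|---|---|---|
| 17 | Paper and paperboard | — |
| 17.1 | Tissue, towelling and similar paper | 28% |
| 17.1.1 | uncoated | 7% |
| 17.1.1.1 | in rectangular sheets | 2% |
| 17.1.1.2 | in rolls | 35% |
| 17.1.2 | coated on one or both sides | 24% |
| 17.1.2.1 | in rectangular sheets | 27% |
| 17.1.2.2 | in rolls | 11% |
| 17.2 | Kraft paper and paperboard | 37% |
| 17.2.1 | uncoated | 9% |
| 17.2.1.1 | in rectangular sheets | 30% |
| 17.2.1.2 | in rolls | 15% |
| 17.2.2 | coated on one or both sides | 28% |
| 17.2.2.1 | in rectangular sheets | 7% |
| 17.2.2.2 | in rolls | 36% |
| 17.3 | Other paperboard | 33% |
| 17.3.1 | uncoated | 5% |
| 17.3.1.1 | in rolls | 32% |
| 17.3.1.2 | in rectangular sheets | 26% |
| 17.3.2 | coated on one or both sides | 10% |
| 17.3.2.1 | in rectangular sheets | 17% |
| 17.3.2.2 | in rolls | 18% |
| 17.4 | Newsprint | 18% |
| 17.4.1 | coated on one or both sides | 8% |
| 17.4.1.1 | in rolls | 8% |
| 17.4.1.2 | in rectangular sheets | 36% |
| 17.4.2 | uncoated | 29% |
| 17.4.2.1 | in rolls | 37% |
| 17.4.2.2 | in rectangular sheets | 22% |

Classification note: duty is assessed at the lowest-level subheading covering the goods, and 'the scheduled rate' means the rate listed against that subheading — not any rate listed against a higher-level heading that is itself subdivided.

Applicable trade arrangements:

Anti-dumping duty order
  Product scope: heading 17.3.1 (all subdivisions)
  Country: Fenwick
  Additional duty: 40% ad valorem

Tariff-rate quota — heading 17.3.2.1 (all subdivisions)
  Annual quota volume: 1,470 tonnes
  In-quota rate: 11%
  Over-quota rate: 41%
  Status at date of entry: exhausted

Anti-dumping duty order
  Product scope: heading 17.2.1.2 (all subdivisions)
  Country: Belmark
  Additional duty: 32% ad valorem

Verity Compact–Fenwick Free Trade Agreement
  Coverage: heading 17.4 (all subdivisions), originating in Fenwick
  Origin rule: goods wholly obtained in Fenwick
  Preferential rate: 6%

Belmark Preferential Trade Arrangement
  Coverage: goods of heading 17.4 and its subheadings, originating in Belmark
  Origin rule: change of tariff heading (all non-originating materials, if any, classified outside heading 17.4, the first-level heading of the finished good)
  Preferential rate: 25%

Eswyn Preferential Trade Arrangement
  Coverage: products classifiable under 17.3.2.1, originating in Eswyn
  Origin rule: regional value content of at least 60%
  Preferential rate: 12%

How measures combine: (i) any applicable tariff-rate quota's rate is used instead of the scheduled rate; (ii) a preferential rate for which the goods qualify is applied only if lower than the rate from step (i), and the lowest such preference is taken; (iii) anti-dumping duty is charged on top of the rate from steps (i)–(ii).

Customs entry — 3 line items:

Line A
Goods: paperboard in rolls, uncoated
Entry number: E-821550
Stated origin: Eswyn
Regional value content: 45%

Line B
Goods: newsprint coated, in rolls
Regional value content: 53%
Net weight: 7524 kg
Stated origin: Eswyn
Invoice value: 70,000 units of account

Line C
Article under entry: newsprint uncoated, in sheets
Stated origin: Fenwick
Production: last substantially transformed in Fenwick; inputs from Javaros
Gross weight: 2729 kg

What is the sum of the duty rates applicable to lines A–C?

Line A: paperboard → 17.3; uncoated → 17.3.1; in rolls → 17.3.1.1. Scheduled 32%. Eswyn agreement on 17.3.2.1: 17.3.1.1 not covered. → 32%.
Line B: newsprint → 17.4; coated → 17.4.1; in rolls → 17.4.1.1. Scheduled 8%. Eswyn agreement on 17.3.2.1: 17.4.1.1 not covered. → 8%.
Line C: newsprint → 17.4; uncoated → 17.4.2; in sheets → 17.4.2.2. Scheduled 22%. Fenwick agreement on 17.4: not wholly obtained. → 22%.
Sum: 32% + 8% + 22% = 62%.

62%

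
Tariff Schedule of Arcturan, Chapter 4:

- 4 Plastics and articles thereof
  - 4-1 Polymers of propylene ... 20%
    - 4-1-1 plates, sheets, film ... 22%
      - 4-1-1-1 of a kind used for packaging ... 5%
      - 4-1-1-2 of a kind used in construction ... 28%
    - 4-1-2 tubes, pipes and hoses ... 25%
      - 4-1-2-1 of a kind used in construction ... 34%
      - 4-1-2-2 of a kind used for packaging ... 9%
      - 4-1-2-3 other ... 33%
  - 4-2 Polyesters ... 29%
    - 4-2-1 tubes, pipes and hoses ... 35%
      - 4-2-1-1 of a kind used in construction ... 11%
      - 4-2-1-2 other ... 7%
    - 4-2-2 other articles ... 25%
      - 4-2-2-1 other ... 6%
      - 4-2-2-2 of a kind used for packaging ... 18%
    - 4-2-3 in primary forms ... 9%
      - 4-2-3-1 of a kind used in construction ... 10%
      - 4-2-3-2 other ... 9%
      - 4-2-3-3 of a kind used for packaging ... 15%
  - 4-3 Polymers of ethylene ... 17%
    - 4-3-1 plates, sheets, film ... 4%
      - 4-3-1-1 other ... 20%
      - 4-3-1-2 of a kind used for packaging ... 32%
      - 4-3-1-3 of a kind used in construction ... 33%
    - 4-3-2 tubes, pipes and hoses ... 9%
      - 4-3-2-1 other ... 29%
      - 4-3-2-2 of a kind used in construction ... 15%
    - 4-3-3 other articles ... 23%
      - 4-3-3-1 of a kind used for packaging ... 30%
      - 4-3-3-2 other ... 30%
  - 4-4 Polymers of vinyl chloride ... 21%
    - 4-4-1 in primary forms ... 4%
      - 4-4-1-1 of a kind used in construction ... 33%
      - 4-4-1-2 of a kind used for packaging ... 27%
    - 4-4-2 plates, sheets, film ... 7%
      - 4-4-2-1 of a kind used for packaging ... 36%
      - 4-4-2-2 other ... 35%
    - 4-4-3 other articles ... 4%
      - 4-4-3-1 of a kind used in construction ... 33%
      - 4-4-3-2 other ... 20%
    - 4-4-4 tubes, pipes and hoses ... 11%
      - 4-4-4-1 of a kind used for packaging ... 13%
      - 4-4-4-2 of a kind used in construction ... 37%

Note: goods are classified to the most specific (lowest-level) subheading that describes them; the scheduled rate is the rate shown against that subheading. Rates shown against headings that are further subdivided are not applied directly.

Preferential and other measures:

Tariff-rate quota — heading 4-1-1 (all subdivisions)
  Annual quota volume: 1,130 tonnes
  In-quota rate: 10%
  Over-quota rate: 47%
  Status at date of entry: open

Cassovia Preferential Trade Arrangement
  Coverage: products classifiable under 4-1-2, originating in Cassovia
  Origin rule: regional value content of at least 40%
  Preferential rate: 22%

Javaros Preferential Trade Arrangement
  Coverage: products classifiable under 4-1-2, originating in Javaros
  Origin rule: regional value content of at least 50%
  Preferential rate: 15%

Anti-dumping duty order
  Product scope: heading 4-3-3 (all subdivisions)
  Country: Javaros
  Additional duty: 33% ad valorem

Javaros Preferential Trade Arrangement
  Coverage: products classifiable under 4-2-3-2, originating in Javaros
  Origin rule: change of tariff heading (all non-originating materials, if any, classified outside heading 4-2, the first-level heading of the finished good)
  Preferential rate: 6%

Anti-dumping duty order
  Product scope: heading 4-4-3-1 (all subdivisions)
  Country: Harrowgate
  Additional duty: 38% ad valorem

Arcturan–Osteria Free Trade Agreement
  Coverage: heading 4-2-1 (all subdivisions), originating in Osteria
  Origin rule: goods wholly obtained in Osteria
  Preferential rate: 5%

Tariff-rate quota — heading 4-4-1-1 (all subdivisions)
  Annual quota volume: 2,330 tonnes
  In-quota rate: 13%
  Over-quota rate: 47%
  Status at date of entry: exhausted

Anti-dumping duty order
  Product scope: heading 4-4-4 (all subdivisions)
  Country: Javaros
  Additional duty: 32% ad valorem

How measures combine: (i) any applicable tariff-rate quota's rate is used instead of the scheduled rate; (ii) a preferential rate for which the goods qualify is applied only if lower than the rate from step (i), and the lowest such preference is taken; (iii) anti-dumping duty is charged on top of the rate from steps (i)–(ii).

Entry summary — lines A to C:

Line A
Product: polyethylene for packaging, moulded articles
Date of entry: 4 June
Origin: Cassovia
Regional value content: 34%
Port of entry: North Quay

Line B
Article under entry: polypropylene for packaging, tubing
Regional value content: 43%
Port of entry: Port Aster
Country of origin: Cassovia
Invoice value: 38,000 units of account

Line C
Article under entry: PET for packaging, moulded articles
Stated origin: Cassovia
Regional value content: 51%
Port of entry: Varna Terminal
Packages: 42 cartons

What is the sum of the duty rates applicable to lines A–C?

Line A: polyethylene → 4-3; moulded articles → 4-3-3; for packaging → 4-3-3-1. Scheduled 30%. Cassovia agreement on 4-1-2: 4-3-3-1 not covered. → 30%.
Line B: polypropylene → 4-1; tubing → 4-1-2; for packaging → 4-1-2-2. Scheduled 9%. Cassovia agreement on 4-1-2: RVC ≥ 40% → 22% available; preference 22% not lower than 9% → no reduction. → 9%.
Line C: PET → 4-2; moulded articles → 4-2-2; for packaging → 4-2-2-2. Scheduled 18%. Cassovia agreement on 4-1-2: 4-2-2-2 not covered. → 18%.
Sum: 30% + 9% + 18% = 57%.

57%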